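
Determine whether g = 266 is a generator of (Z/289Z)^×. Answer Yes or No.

Yes

φ(289) = φ(17^2) = 17·(17−1) = 272 = 2^4 · 17.
An element g generates (Z/289Z)^× iff g^(272/q) ≢ 1 (mod 289) for each prime q ∈ {2, 17}.
266^136 ≡ 288 (mod 289)  [q = 2: ≢ 1 ✓]
266^16 ≡ 52 (mod 289)  [q = 17: ≢ 1 ✓]
None equal 1, so ord_289(266) = 272: 266 is a primitive root.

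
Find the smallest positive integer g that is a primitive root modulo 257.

φ(257) = 257 − 1 = 256 = 2^8.
Test candidates g = 2, 3, … against the prime factors q ∈ {2} of φ(257): g is a generator iff g^(256/q) ≢ 1 for every such q.
g = 2: 2^128 ≡ 1 — hits 1, so not a primitive root.
g = 3: 3^128 ≡ 256 — none is 1, so 3 is a primitive root.
Hence the least primitive root of 257 is 3.

3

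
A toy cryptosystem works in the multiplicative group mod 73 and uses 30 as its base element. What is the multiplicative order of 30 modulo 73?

24

ord(30) | φ(73) = 73 − 1 = 72 = 2^3 · 3^2.
Divisors of 72: 1, 2, 3, 4, 6, 8, 9, 12, 18, 24, 36, 72.
Test each divisor d:
30^1 ≡ 30
30^2 ≡ 24
30^3 ≡ 63
30^4 ≡ 65
30^6 ≡ 27
30^8 ≡ 64
30^9 ≡ 22
30^12 ≡ 72
30^18 ≡ 46
30^24 ≡ 1
The smallest such exponent is 24, so the order of 30 is 24.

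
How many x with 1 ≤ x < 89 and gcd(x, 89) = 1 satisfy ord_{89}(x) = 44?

φ(89) = 89 − 1 = 88 = 2^3 · 11.
Since (Z/89Z)^× is cyclic of order 88, the number of elements of order d is φ(d) when d | 88 and 0 otherwise.
44 = 2^2 · 11 divides 88, and φ(44) = 20.

20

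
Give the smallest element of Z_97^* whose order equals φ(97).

φ(97) = 97 − 1 = 96 = 2^5 · 3.
Test candidates g = 2, 3, … against the prime factors q ∈ {2, 3} of φ(97): g is a generator iff g^(96/q) ≢ 1 for every such q.
g = 2: 2^48 ≡ 1 — hits 1, so not a primitive root.
g = 3: 3^48 ≡ 1 — hits 1, so not a primitive root.
g = 4: 4^48 ≡ 1 — hits 1, so not a primitive root.
g = 5: 5^48 ≡ 96; 5^32 ≡ 35 — none is 1, so 5 is a primitive root.
So 5 is the smallest generator of (Z/97Z)^×.

5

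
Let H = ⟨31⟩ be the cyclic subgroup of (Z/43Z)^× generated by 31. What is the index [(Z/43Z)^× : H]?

Since 31 ∈ (Z/43Z)^×, its order divides φ(43) = 43 − 1 = 42 = 2 · 3 · 7.
Divisors of 42: 1, 2, 3, 6, 7, 14, 21, 42.
Evaluate successive powers at the divisors of 42:
31^1 ≡ 31 (mod 43)
31^2 ≡ 15 (mod 43)
31^3 ≡ 35 (mod 43)
31^6 ≡ 21 (mod 43)
31^7 ≡ 6 (mod 43)
31^14 ≡ 36 (mod 43)
31^21 ≡ 1 (mod 43) ✓
So ord_43(31) = 21, hence |⟨31⟩| = 21.
[(Z/43Z)^× : ⟨31⟩] = 42/21 = 2.

2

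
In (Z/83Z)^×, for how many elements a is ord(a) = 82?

φ(83) = 83 − 1 = 82 = 2 · 41.
(Z/83Z)^× is cyclic (|G| = 82); a cyclic group of order m has exactly φ(d) elements of each order d | m, and none otherwise.
82 = 2 · 41 divides 82, and φ(82) = 40.

40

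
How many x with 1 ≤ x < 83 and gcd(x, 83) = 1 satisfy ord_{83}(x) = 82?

φ(83) = 83 − 1 = 82 = 2 · 41.
(Z/83Z)^× is cyclic (|G| = 82); a cyclic group of order m has exactly φ(d) elements of each order d | m, and none otherwise.
82 = 2 · 41 divides 82, and φ(82) = 40.

40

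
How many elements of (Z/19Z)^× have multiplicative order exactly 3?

2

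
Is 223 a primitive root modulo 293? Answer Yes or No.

Yes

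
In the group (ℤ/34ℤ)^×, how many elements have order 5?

0

φ(34) = φ(2)·φ(17) = 1·16 = 16 = 2^4.
(Z/34Z)^× is cyclic (|G| = 16); a cyclic group of order m has exactly φ(d) elements of each order d | m, and none otherwise.
5 does not divide 16, so no element of (Z/34Z)^× has order 5.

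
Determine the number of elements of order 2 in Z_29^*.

φ(29) = 29 − 1 = 28 = 2^2 · 7.
(Z/29Z)^× is cyclic (|G| = 28); a cyclic group of order m has exactly φ(d) elements of each order d | m, and none otherwise.
2 | 28, and φ(2) = 2 − 1 = 1.

1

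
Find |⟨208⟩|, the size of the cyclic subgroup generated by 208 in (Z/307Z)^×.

306

The order of 208 must divide φ(307) = 307 − 1 = 306 = 2 · 3^2 · 17.
Divisors of 306: 1, 2, 3, 6, 9, 17, 18, 34, 51, 102, 153, 306.
Check 208^d mod 307 for each divisor in increasing order:
208^1 ≡ 208 (mod 307)
208^2 ≡ 284 (mod 307)
208^3 ≡ 128 (mod 307)
208^6 ≡ 113 (mod 307)
208^9 ≡ 35 (mod 307)
208^17 ≡ 214 (mod 307)
208^18 ≡ 304 (mod 307)
208^34 ≡ 53 (mod 307)
208^51 ≡ 290 (mod 307)
208^102 ≡ 289 (mod 307)
208^153 ≡ 306 (mod 307)
208^306 ≡ 1 (mod 307) ✓
Therefore the multiplicative order of 208 modulo 307 is 306.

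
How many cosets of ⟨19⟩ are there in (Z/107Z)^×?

2

ord(19) | φ(107) = 107 − 1 = 106 = 2 · 53.
Divisors of 106: 1, 2, 53, 106.
Evaluate successive powers at the divisors of 106:
19^1 ≡ 19
19^2 ≡ 40
19^53 ≡ 1
Thus |⟨19⟩| = ord(19) = 53.
[(Z/107Z)^× : ⟨19⟩] = 106/53 = 2.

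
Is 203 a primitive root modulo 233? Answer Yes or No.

φ(233) = 233 − 1 = 232 = 2^3 · 29.
Test 203^(232/q) mod 233 for each prime factor q of 232:
203^116 ≡ 1 (mod 233)  [q = 2: ≡ 1 ✗]
203^8 ≡ 76 (mod 233)  [q = 29: ≢ 1 ✓]
The check at q = 2 fails, so 203 generates a proper subgroup.

No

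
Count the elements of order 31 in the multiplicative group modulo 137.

φ(137) = 137 − 1 = 136 = 2^3 · 17.
Since (Z/137Z)^× is cyclic of order 136, the number of elements of order d is φ(d) when d | 136 and 0 otherwise.
31 does not divide 136, so no element of (Z/137Z)^× has order 31.

0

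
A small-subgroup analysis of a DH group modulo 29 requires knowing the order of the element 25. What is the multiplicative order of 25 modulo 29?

7

Since 25 ∈ (Z/29Z)^×, its order divides φ(29) = 29 − 1 = 28 = 2^2 · 7.
Divisors of 28: 1, 2, 4, 7, 14, 28.
Check 25^d mod 29 for each divisor in increasing order:
25^1 ≡ 25 (mod 29)
25^2 ≡ 16 (mod 29)
25^4 ≡ 24 (mod 29)
25^7 ≡ 1 (mod 29) ✓
Therefore the multiplicative order of 25 modulo 29 is 7.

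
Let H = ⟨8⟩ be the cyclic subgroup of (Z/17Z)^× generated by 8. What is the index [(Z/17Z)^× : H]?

By Lagrange's theorem, ord_17(8) divides φ(17) = 17 − 1 = 16 = 2^4.
Divisors of 16: 1, 2, 4, 8, 16.
Test each divisor d:
8^1 ≡ 8
8^2 ≡ 13
8^4 ≡ 16
8^8 ≡ 1
Thus |⟨8⟩| = ord(8) = 8.
[(Z/17Z)^× : ⟨8⟩] = 16/8 = 2.

2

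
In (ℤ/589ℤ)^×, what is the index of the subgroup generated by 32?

The order of 32 must divide φ(589) = φ(19·31) = (19−1)·(31−1) = 18·30 = 540 = 2^2 · 3^3 · 5.
Divisors of 540: 1, 2, 3, 4, 5, 6, 9, 10, 12, 15, 18, 20, 27, 30, 36, 45, 54, 60, 90, 108, 135, 180, 270, 540.
Check 32^d mod 589 for each divisor in increasing order:
32^1 ≡ 32
32^2 ≡ 435
32^3 ≡ 373
32^4 ≡ 156
32^5 ≡ 280
32^6 ≡ 125
32^9 ≡ 94
32^10 ≡ 63
32^12 ≡ 311
32^15 ≡ 559
32^18 ≡ 1
So ord_589(32) = 18, hence |⟨32⟩| = 18.
[(Z/589Z)^× : ⟨32⟩] = 540/18 = 30.

30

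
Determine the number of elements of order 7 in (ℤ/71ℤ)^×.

φ(71) = 71 − 1 = 70 = 2 · 5 · 7.
In a cyclic group of order 70, there are φ(d) elements of order d for each divisor d of 70, and zero for non-divisors.
7 | 70, and φ(7) = 7 − 1 = 6.

6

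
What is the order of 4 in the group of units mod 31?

ord(4) | φ(31) = 31 − 1 = 30 = 2 · 3 · 5.
Divisors of 30: 1, 2, 3, 5, 6, 10, 15, 30.
Compute 4^d (mod 31) for the divisors d until we hit 1:
4^1 ≡ 4 (mod 31)
4^2 ≡ 16 (mod 31)
4^3 ≡ 2 (mod 31)
4^5 ≡ 1 (mod 31) ✓
Hence ord(4) = 5.

5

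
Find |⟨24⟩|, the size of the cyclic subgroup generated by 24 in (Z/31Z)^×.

The order of 24 must divide φ(31) = 31 − 1 = 30 = 2 · 3 · 5.
Divisors of 30: 1, 2, 3, 5, 6, 10, 15, 30.
Check 24^d mod 31 for each divisor in increasing order:
24^1 ≡ 24
24^2 ≡ 18
24^3 ≡ 29
24^5 ≡ 26
24^6 ≡ 4
24^10 ≡ 25
24^15 ≡ 30
24^30 ≡ 1
The smallest such exponent is 30, so the order of 24 is 30.

30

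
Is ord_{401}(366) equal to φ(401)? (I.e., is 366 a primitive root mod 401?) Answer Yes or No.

φ(401) = 401 − 1 = 400 = 2^4 · 5^2.
Test 366^(400/q) mod 401 for each prime factor q of 400:
366^200 ≡ 1 (mod 401)  [q = 2: ≡ 1 ✗]
366^80 ≡ 1 (mod 401)  [q = 5: ≡ 1 ✗]
Since 366^200 ≡ 1, the order of 366 divides 200 < 400, so 366 is not a primitive root.

No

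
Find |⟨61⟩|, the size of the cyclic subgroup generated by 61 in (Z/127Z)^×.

21

Since 61 ∈ (Z/127Z)^×, its order divides φ(127) = 127 − 1 = 126 = 2 · 3^2 · 7.
Divisors of 126: 1, 2, 3, 6, 7, 9, 14, 18, 21, 42, 63, 126.
Evaluate successive powers at the divisors of 126:
61^1 ≡ 61
61^2 ≡ 38
61^3 ≡ 32
61^6 ≡ 8
61^7 ≡ 107
61^9 ≡ 2
61^14 ≡ 19
61^18 ≡ 4
61^21 ≡ 1
Hence ord(61) = 21.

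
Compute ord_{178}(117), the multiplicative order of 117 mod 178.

88

The order of 117 must divide φ(178) = φ(2)·φ(89) = 1·88 = 88 = 2^3 · 11.
Divisors of 88: 1, 2, 4, 8, 11, 22, 44, 88.
Compute 117^d (mod 178) for the divisors d until we hit 1:
117^1 ≡ 117 (mod 178)
117^2 ≡ 161 (mod 178)
117^4 ≡ 111 (mod 178)
117^8 ≡ 39 (mod 178)
117^11 ≡ 37 (mod 178)
117^22 ≡ 123 (mod 178)
117^44 ≡ 177 (mod 178)
117^88 ≡ 1 (mod 178) ✓
The smallest such exponent is 88, so the order of 117 is 88.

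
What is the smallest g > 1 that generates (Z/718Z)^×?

φ(718) = φ(2)·φ(359) = 1·358 = 358 = 2 · 179.
Test candidates g = 2, 3, … against the prime factors q ∈ {2, 179} of φ(718): g is a generator iff g^(358/q) ≢ 1 for every such q.
g = 2: gcd(2, 718) = 2 > 1, not a unit — skip.
g = 3: 3^179 ≡ 1 — hits 1, so not a primitive root.
g = 4: gcd(4, 718) = 2 > 1, not a unit — skip.
g = 5: 5^179 ≡ 1 — hits 1, so not a primitive root.
g = 6: gcd(6, 718) = 2 > 1, not a unit — skip.
g = 7: 7^179 ≡ 717; 7^2 ≡ 49 — none is 1, so 7 is a primitive root.
Hence the least primitive root of 718 is 7.

7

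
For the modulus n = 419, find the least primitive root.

2

φ(419) = 419 − 1 = 418 = 2 · 11 · 19.
Test candidates g = 2, 3, … against the prime factors q ∈ {2, 11, 19} of φ(419): g is a generator iff g^(418/q) ≢ 1 for every such q.
g = 2: 2^209 ≡ 418; 2^38 ≡ 334; 2^22 ≡ 114 — none is 1, so 2 is a primitive root.
The smallest primitive root modulo 419 is 2.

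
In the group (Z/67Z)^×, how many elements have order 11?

10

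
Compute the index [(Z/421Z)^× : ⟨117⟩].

The order of 117 must divide φ(421) = 421 − 1 = 420 = 2^2 · 3 · 5 · 7.
Divisors of 420: 1, 2, 3, 4, 5, 6, 7, 10, 12, 14, 15, 20, 21, 28, 30, 35, 42, 60, 70, 84, 105, 140, 210, 420.
Evaluate successive powers at the divisors of 420:
117^1 ≡ 117 (mod 421)
117^2 ≡ 217 (mod 421)
117^3 ≡ 129 (mod 421)
117^4 ≡ 358 (mod 421)
117^5 ≡ 207 (mod 421)
117^6 ≡ 222 (mod 421)
117^7 ≡ 293 (mod 421)
117^10 ≡ 328 (mod 421)
117^12 ≡ 27 (mod 421)
117^14 ≡ 386 (mod 421)
117^15 ≡ 115 (mod 421)
117^20 ≡ 229 (mod 421)
117^21 ≡ 270 (mod 421)
117^28 ≡ 383 (mod 421)
117^30 ≡ 174 (mod 421)
117^35 ≡ 233 (mod 421)
117^42 ≡ 67 (mod 421)
117^60 ≡ 385 (mod 421)
117^70 ≡ 401 (mod 421)
117^84 ≡ 279 (mod 421)
117^105 ≡ 392 (mod 421)
117^140 ≡ 400 (mod 421)
117^210 ≡ 420 (mod 421)
117^420 ≡ 1 (mod 421) ✓
So ord_421(117) = 420, hence |⟨117⟩| = 420.
[(Z/421Z)^× : ⟨117⟩] = 420/420 = 1.

1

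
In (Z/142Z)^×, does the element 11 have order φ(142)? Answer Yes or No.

φ(142) = φ(2)·φ(71) = 1·70 = 70 = 2 · 5 · 7.
It suffices to check that the order of 11 is not a proper divisor of 70: compute 11^(70/q) for q ∈ {2, 5, 7}.
11^35 ≡ 141 (mod 142)  [q = 2: ≢ 1 ✓]
11^14 ≡ 125 (mod 142)  [q = 5: ≢ 1 ✓]
11^10 ≡ 103 (mod 142)  [q = 7: ≢ 1 ✓]
All checks pass, so 11 has order 70 and is a primitive root modulo 142.

Yes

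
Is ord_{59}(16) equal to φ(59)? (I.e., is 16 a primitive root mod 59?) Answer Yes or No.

No

φ(59) = 59 − 1 = 58 = 2 · 29.
An element g generates (Z/59Z)^× iff g^(58/q) ≢ 1 (mod 59) for each prime q ∈ {2, 29}.
16^29 ≡ 1 (mod 59)  [q = 2: ≡ 1 ✗]
16^2 ≡ 20 (mod 59)  [q = 29: ≢ 1 ✓]
Since 16^29 ≡ 1, the order of 16 divides 29 < 58, so 16 is not a primitive root.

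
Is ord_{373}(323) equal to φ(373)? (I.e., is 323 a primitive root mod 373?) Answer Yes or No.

No

φ(373) = 373 − 1 = 372 = 2^2 · 3 · 31.
An element g generates (Z/373Z)^× iff g^(372/q) ≢ 1 (mod 373) for each prime q ∈ {2, 3, 31}.
323^186 ≡ 372 (mod 373)  [q = 2: ≢ 1 ✓]
323^124 ≡ 1 (mod 373)  [q = 3: ≡ 1 ✗]
323^12 ≡ 236 (mod 373)  [q = 31: ≢ 1 ✓]
323^124 ≡ 1 shows ord(323) | 124, strictly less than φ(373); not a primitive root.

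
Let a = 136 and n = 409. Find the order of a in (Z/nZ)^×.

204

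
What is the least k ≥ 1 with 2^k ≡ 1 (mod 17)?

ord(2) | φ(17) = 17 − 1 = 16 = 2^4.
Divisors of 16: 1, 2, 4, 8, 16.
Check 2^d mod 17 for each divisor in increasing order:
2^1 ≡ 2
2^2 ≡ 4
2^4 ≡ 16
2^8 ≡ 1
Therefore the multiplicative order of 2 modulo 17 is 8.

8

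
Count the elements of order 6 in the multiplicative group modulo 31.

2

φ(31) = 31 − 1 = 30 = 2 · 3 · 5.
(Z/31Z)^× is cyclic (|G| = 30); a cyclic group of order m has exactly φ(d) elements of each order d | m, and none otherwise.
6 = 2 · 3 divides 30, and φ(6) = 2.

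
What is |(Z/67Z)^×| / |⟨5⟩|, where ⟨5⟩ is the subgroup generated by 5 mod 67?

By Lagrange's theorem, ord_67(5) divides φ(67) = 67 − 1 = 66 = 2 · 3 · 11.
Divisors of 66: 1, 2, 3, 6, 11, 22, 33, 66.
Compute 5^d (mod 67) for the divisors d until we hit 1:
5^1 ≡ 5 (mod 67)
5^2 ≡ 25 (mod 67)
5^3 ≡ 58 (mod 67)
5^6 ≡ 14 (mod 67)
5^11 ≡ 66 (mod 67)
5^22 ≡ 1 (mod 67) ✓
Thus |⟨5⟩| = ord(5) = 22.
[(Z/67Z)^× : ⟨5⟩] = 66/22 = 3.

3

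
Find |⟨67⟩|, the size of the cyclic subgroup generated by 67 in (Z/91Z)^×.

ord(67) | φ(91) = φ(7·13) = (7−1)·(13−1) = 6·12 = 72 = 2^3 · 3^2.
Divisors of 72: 1, 2, 3, 4, 6, 8, 9, 12, 18, 24, 36, 72.
Test each divisor d:
67^1 ≡ 67 (mod 91)
67^2 ≡ 30 (mod 91)
67^3 ≡ 8 (mod 91)
67^4 ≡ 81 (mod 91)
67^6 ≡ 64 (mod 91)
67^8 ≡ 9 (mod 91)
67^9 ≡ 57 (mod 91)
67^12 ≡ 1 (mod 91) ✓
So ord_91(67) = 12.

12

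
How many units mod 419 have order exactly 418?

φ(419) = 419 − 1 = 418 = 2 · 11 · 19.
Since (Z/419Z)^× is cyclic of order 418, the number of elements of order d is φ(d) when d | 418 and 0 otherwise.
418 = 2 · 11 · 19 divides 418, and φ(418) = 180.

180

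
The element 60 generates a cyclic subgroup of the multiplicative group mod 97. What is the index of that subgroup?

1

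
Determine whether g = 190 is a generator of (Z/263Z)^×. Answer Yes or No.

No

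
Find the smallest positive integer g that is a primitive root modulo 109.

6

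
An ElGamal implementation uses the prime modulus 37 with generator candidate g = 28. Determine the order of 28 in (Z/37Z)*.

18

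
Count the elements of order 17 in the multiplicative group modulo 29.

0

φ(29) = 29 − 1 = 28 = 2^2 · 7.
(Z/29Z)^× is cyclic (|G| = 28); a cyclic group of order m has exactly φ(d) elements of each order d | m, and none otherwise.
Since 17 ∤ 28, the count is 0.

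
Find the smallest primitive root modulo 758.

3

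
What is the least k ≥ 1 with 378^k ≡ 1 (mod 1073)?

Since 378 ∈ (Z/1073Z)^×, its order divides φ(1073) = φ(29·37) = (29−1)·(37−1) = 28·36 = 1008 = 2^4 · 3^2 · 7.
Divisors of 1008: 1, 2, 3, 4, 6, 7, 8, 9, 12, 14, 16, 18, 21, 24, 28, 36, 42, 48, 56, 63, 72, 84, 112, 126, 144, 168, 252, 336, 504, 1008.
Evaluate successive powers at the divisors of 1008:
378^1 ≡ 378 (mod 1073)
378^2 ≡ 175 (mod 1073)
378^3 ≡ 697 (mod 1073)
378^4 ≡ 581 (mod 1073)
378^6 ≡ 813 (mod 1073)
378^7 ≡ 436 (mod 1073)
378^8 ≡ 639 (mod 1073)
378^9 ≡ 117 (mod 1073)
378^12 ≡ 1 (mod 1073) ✓
Hence ord(378) = 12.

12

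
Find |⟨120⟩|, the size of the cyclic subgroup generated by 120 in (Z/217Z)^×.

10

ord(120) | φ(217) = φ(7·31) = (7−1)·(31−1) = 6·30 = 180 = 2^2 · 3^2 · 5.
Divisors of 180: 1, 2, 3, 4, 5, 6, 9, 10, 12, 15, 18, 20, 30, 36, 45, 60, 90, 180.
Check 120^d mod 217 for each divisor in increasing order:
120^1 ≡ 120 (mod 217)
120^2 ≡ 78 (mod 217)
120^3 ≡ 29 (mod 217)
120^4 ≡ 8 (mod 217)
120^5 ≡ 92 (mod 217)
120^6 ≡ 190 (mod 217)
120^9 ≡ 85 (mod 217)
120^10 ≡ 1 (mod 217) ✓
Hence ord(120) = 10.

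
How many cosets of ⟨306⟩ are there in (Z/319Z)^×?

8

Since 306 ∈ (Z/319Z)^×, its order divides φ(319) = φ(11·29) = (11−1)·(29−1) = 10·28 = 280 = 2^3 · 5 · 7.
Divisors of 280: 1, 2, 4, 5, 7, 8, 10, 14, 20, 28, 35, 40, 56, 70, 140, 280.
Test each divisor d:
306^1 ≡ 306 (mod 319)
306^2 ≡ 169 (mod 319)
306^4 ≡ 170 (mod 319)
306^5 ≡ 23 (mod 319)
306^7 ≡ 59 (mod 319)
306^8 ≡ 190 (mod 319)
306^10 ≡ 210 (mod 319)
306^14 ≡ 291 (mod 319)
306^20 ≡ 78 (mod 319)
306^28 ≡ 146 (mod 319)
306^35 ≡ 1 (mod 319) ✓
Thus |⟨306⟩| = ord(306) = 35.
The index is φ(319) / ord(306) = 280 / 35 = 8.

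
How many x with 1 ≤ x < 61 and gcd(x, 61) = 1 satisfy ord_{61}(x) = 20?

8

φ(61) = 61 − 1 = 60 = 2^2 · 3 · 5.
Since (Z/61Z)^× is cyclic of order 60, the number of elements of order d is φ(d) when d | 60 and 0 otherwise.
20 = 2^2 · 5 divides 60, and φ(20) = 8.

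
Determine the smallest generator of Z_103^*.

φ(103) = 103 − 1 = 102 = 2 · 3 · 17.
g is a primitive root iff g^(102/q) ≢ 1 (mod 103) for each prime q ∈ {2, 3, 17}.
g = 2: 2^51 ≡ 1 — hits 1, so not a primitive root.
g = 3: 3^51 ≡ 102; 3^34 ≡ 1 — hits 1, so not a primitive root.
g = 4: 4^51 ≡ 1 — hits 1, so not a primitive root.
g = 5: 5^51 ≡ 102; 5^34 ≡ 56; 5^6 ≡ 72 — none is 1, so 5 is a primitive root.
The smallest primitive root modulo 103 is 5.

5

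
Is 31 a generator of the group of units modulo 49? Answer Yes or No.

φ(49) = φ(7^2) = 7·(7−1) = 42 = 2 · 3 · 7.
An element g generates (Z/49Z)^× iff g^(42/q) ≢ 1 (mod 49) for each prime q ∈ {2, 3, 7}.
31^21 ≡ 48 (mod 49)  [q = 2: ≢ 1 ✓]
31^14 ≡ 30 (mod 49)  [q = 3: ≢ 1 ✓]
31^6 ≡ 1 (mod 49)  [q = 7: ≡ 1 ✗]
31^6 ≡ 1 shows ord(31) | 6, strictly less than φ(49); not a primitive root.

No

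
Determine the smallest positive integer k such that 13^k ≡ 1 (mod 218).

108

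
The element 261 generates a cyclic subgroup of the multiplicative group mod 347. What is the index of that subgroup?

2

ord(261) | φ(347) = 347 − 1 = 346 = 2 · 173.
Divisors of 346: 1, 2, 173, 346.
Evaluate successive powers at the divisors of 346:
261^1 ≡ 261
261^2 ≡ 109
261^173 ≡ 1
Thus |⟨261⟩| = ord(261) = 173.
The index is φ(347) / ord(261) = 346 / 173 = 2.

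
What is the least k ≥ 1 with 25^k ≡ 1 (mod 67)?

Since 25 ∈ (Z/67Z)^×, its order divides φ(67) = 67 − 1 = 66 = 2 · 3 · 11.
Divisors of 66: 1, 2, 3, 6, 11, 22, 33, 66.
Test each divisor d:
25^1 ≡ 25
25^2 ≡ 22
25^3 ≡ 14
25^6 ≡ 62
25^11 ≡ 1
The smallest such exponent is 11, so the order of 25 is 11.

11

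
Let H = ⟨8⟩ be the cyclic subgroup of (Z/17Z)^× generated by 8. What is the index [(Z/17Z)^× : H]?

2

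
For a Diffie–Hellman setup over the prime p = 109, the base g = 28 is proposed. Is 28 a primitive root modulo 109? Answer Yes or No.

φ(109) = 109 − 1 = 108 = 2^2 · 3^3.
28 is a primitive root mod 109 iff 28^(φ(109)/q) ≢ 1 for every prime q | φ(109), i.e. q ∈ {2, 3}.
28^54 ≡ 1 (mod 109)  [q = 2: ≡ 1 ✗]
28^36 ≡ 63 (mod 109)  [q = 3: ≢ 1 ✓]
The check at q = 2 fails, so 28 generates a proper subgroup.

No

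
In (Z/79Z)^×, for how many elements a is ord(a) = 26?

12

φ(79) = 79 − 1 = 78 = 2 · 3 · 13.
(Z/79Z)^× is cyclic (|G| = 78); a cyclic group of order m has exactly φ(d) elements of each order d | m, and none otherwise.
26 = 2 · 13 divides 78, and φ(26) = 12.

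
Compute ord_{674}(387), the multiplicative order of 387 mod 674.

Since 387 ∈ (Z/674Z)^×, its order divides φ(674) = φ(2)·φ(337) = 1·336 = 336 = 2^4 · 3 · 7.
Divisors of 336: 1, 2, 3, 4, 6, 7, 8, 12, 14, 16, 21, 24, 28, 42, 48, 56, 84, 112, 168, 336.
Evaluate successive powers at the divisors of 336:
387^1 ≡ 387
387^2 ≡ 141
387^3 ≡ 647
387^4 ≡ 335
387^6 ≡ 55
387^7 ≡ 391
387^8 ≡ 341
387^12 ≡ 329
387^14 ≡ 557
387^16 ≡ 353
387^21 ≡ 85
387^24 ≡ 401
387^28 ≡ 209
387^42 ≡ 485
387^48 ≡ 389
387^56 ≡ 545
387^84 ≡ 673
387^112 ≡ 465
387^168 ≡ 1
Hence ord(387) = 168.

168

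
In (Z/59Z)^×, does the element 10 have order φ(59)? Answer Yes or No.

φ(59) = 59 − 1 = 58 = 2 · 29.
10 is a primitive root mod 59 iff 10^(φ(59)/q) ≢ 1 for every prime q | φ(59), i.e. q ∈ {2, 29}.
10^29 ≡ 58 (mod 59)  [q = 2: ≢ 1 ✓]
10^2 ≡ 41 (mod 59)  [q = 29: ≢ 1 ✓]
Every test exponent gives a nontrivial residue, hence 10 generates the full group.

Yes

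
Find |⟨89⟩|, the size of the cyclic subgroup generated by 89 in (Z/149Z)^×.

By Lagrange's theorem, ord_149(89) divides φ(149) = 149 − 1 = 148 = 2^2 · 37.
Divisors of 148: 1, 2, 4, 37, 74, 148.
Test each divisor d:
89^1 ≡ 89
89^2 ≡ 24
89^4 ≡ 129
89^37 ≡ 44
89^74 ≡ 148
89^148 ≡ 1
Therefore the multiplicative order of 89 modulo 149 is 148.

148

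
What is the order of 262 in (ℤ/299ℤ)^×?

132

By Lagrange's theorem, ord_299(262) divides φ(299) = φ(13·23) = (13−1)·(23−1) = 12·22 = 264 = 2^3 · 3 · 11.
Divisors of 264: 1, 2, 3, 4, 6, 8, 11, 12, 22, 24, 33, 44, 66, 88, 132, 264.
Compute 262^d (mod 299) for the divisors d until we hit 1:
262^1 ≡ 262 (mod 299)
262^2 ≡ 173 (mod 299)
262^3 ≡ 177 (mod 299)
262^4 ≡ 29 (mod 299)
262^6 ≡ 233 (mod 299)
262^8 ≡ 243 (mod 299)
262^11 ≡ 254 (mod 299)
262^12 ≡ 170 (mod 299)
262^22 ≡ 231 (mod 299)
262^24 ≡ 196 (mod 299)
262^33 ≡ 70 (mod 299)
262^44 ≡ 139 (mod 299)
262^66 ≡ 116 (mod 299)
262^88 ≡ 185 (mod 299)
262^132 ≡ 1 (mod 299) ✓
Hence ord(262) = 132.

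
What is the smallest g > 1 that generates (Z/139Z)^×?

2

φ(139) = 139 − 1 = 138 = 2 · 3 · 23.
Test candidates g = 2, 3, … against the prime factors q ∈ {2, 3, 23} of φ(139): g is a generator iff g^(138/q) ≢ 1 for every such q.
g = 2: 2^69 ≡ 138; 2^46 ≡ 96; 2^6 ≡ 64 — none is 1, so 2 is a primitive root.
So 2 is the smallest generator of (Z/139Z)^×.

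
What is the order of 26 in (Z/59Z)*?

Since 26 ∈ (Z/59Z)^×, its order divides φ(59) = 59 − 1 = 58 = 2 · 29.
Divisors of 58: 1, 2, 29, 58.
Check 26^d mod 59 for each divisor in increasing order:
26^1 ≡ 26
26^2 ≡ 27
26^29 ≡ 1
Hence ord(26) = 29.

29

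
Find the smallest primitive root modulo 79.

3

φ(79) = 79 − 1 = 78 = 2 · 3 · 13.
g is a primitive root iff g^(78/q) ≢ 1 (mod 79) for each prime q ∈ {2, 3, 13}.
g = 2: 2^39 ≡ 1 — hits 1, so not a primitive root.
g = 3: 3^39 ≡ 78; 3^26 ≡ 23; 3^6 ≡ 18 — none is 1, so 3 is a primitive root.
Hence the least primitive root of 79 is 3.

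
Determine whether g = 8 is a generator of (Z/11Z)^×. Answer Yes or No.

φ(11) = 11 − 1 = 10 = 2 · 5.
It suffices to check that the order of 8 is not a proper divisor of 10: compute 8^(10/q) for q ∈ {2, 5}.
8^5 ≡ 10 (mod 11)  [q = 2: ≢ 1 ✓]
8^2 ≡ 9 (mod 11)  [q = 5: ≢ 1 ✓]
All checks pass, so 8 has order 10 and is a primitive root modulo 11.

Yes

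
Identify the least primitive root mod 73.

5

φ(73) = 73 − 1 = 72 = 2^3 · 3^2.
g is a primitive root iff g^(72/q) ≢ 1 (mod 73) for each prime q ∈ {2, 3}.
g = 2: 2^36 ≡ 1 — hits 1, so not a primitive root.
g = 3: 3^36 ≡ 1 — hits 1, so not a primitive root.
g = 4: 4^36 ≡ 1 — hits 1, so not a primitive root.
g = 5: 5^36 ≡ 72; 5^24 ≡ 8 — none is 1, so 5 is a primitive root.
So 5 is the smallest generator of (Z/73Z)^×.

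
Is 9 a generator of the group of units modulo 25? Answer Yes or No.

No

φ(25) = φ(5^2) = 5·(5−1) = 20 = 2^2 · 5.
Test 9^(20/q) mod 25 for each prime factor q of 20:
9^10 ≡ 1 (mod 25)  [q = 2: ≡ 1 ✗]
9^4 ≡ 11 (mod 25)  [q = 5: ≢ 1 ✓]
The check at q = 2 fails, so 9 generates a proper subgroup.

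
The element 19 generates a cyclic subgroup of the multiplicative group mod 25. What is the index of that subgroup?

2

ord(19) | φ(25) = φ(5^2) = 5·(5−1) = 20 = 2^2 · 5.
Divisors of 20: 1, 2, 4, 5, 10, 20.
Test each divisor d:
19^1 ≡ 19 (mod 25)
19^2 ≡ 11 (mod 25)
19^4 ≡ 21 (mod 25)
19^5 ≡ 24 (mod 25)
19^10 ≡ 1 (mod 25) ✓
The order of 19 is 10, so the subgroup it generates has 10 elements.
The index is φ(25) / ord(19) = 20 / 10 = 2.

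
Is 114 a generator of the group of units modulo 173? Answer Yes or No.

Yes

φ(173) = 173 − 1 = 172 = 2^2 · 43.
114 is a primitive root mod 173 iff 114^(φ(173)/q) ≢ 1 for every prime q | φ(173), i.e. q ∈ {2, 43}.
114^86 ≡ 172 (mod 173)  [q = 2: ≢ 1 ✓]
114^4 ≡ 95 (mod 173)  [q = 43: ≢ 1 ✓]
None equal 1, so ord_173(114) = 172: 114 is a primitive root.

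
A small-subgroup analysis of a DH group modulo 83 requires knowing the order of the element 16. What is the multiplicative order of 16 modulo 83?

Since 16 ∈ (Z/83Z)^×, its order divides φ(83) = 83 − 1 = 82 = 2 · 41.
Divisors of 82: 1, 2, 41, 82.
Compute 16^d (mod 83) for the divisors d until we hit 1:
16^1 ≡ 16 (mod 83)
16^2 ≡ 7 (mod 83)
16^41 ≡ 1 (mod 83) ✓
Therefore the multiplicative order of 16 modulo 83 is 41.

41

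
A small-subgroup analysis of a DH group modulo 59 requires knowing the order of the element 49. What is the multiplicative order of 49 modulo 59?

29

The order of 49 must divide φ(59) = 59 − 1 = 58 = 2 · 29.
Divisors of 58: 1, 2, 29, 58.
Evaluate successive powers at the divisors of 58:
49^1 ≡ 49 (mod 59)
49^2 ≡ 41 (mod 59)
49^29 ≡ 1 (mod 59) ✓
Hence ord(49) = 29.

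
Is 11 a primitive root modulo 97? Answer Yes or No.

No

φ(97) = 97 − 1 = 96 = 2^5 · 3.
11 is a primitive root mod 97 iff 11^(φ(97)/q) ≢ 1 for every prime q | φ(97), i.e. q ∈ {2, 3}.
11^48 ≡ 1 (mod 97)  [q = 2: ≡ 1 ✗]
11^32 ≡ 61 (mod 97)  [q = 3: ≢ 1 ✓]
11^48 ≡ 1 shows ord(11) | 48, strictly less than φ(97); not a primitive root.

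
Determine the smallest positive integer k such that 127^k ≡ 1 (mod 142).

ord(127) | φ(142) = φ(2)·φ(71) = 1·70 = 70 = 2 · 5 · 7.
Divisors of 70: 1, 2, 5, 7, 10, 14, 35, 70.
Test each divisor d:
127^1 ≡ 127 (mod 142)
127^2 ≡ 83 (mod 142)
127^5 ≡ 41 (mod 142)
127^7 ≡ 137 (mod 142)
127^10 ≡ 119 (mod 142)
127^14 ≡ 25 (mod 142)
127^35 ≡ 141 (mod 142)
127^70 ≡ 1 (mod 142) ✓
Therefore the multiplicative order of 127 modulo 142 is 70.

70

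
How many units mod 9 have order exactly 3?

2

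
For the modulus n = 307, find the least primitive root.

φ(307) = 307 − 1 = 306 = 2 · 3^2 · 17.
g is a primitive root iff g^(306/q) ≢ 1 (mod 307) for each prime q ∈ {2, 3, 17}.
g = 2: 2^153 ≡ 306; 2^102 ≡ 1 — hits 1, so not a primitive root.
g = 3: 3^153 ≡ 306; 3^102 ≡ 1 — hits 1, so not a primitive root.
g = 4: 4^153 ≡ 1 — hits 1, so not a primitive root.
g = 5: 5^153 ≡ 306; 5^102 ≡ 289; 5^18 ≡ 81 — none is 1, so 5 is a primitive root.
Hence the least primitive root of 307 is 5.

5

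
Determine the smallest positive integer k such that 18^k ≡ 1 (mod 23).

11

Since 18 ∈ (Z/23Z)^×, its order divides φ(23) = 23 − 1 = 22 = 2 · 11.
Divisors of 22: 1, 2, 11, 22.
Check 18^d mod 23 for each divisor in increasing order:
18^1 ≡ 18 (mod 23)
18^2 ≡ 2 (mod 23)
18^11 ≡ 1 (mod 23) ✓
Hence ord(18) = 11.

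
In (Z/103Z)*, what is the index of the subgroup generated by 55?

ord(55) | φ(103) = 103 − 1 = 102 = 2 · 3 · 17.
Divisors of 102: 1, 2, 3, 6, 17, 34, 51, 102.
Evaluate successive powers at the divisors of 102:
55^1 ≡ 55 (mod 103)
55^2 ≡ 38 (mod 103)
55^3 ≡ 30 (mod 103)
55^6 ≡ 76 (mod 103)
55^17 ≡ 56 (mod 103)
55^34 ≡ 46 (mod 103)
55^51 ≡ 1 (mod 103) ✓
The order of 55 is 51, so the subgroup it generates has 51 elements.
The index is φ(103) / ord(55) = 102 / 51 = 2.

2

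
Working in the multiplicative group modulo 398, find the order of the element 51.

The order of 51 must divide φ(398) = φ(2)·φ(199) = 1·198 = 198 = 2 · 3^2 · 11.
Divisors of 198: 1, 2, 3, 6, 9, 11, 18, 22, 33, 66, 99, 198.
Evaluate successive powers at the divisors of 198:
51^1 ≡ 51 (mod 398)
51^2 ≡ 213 (mod 398)
51^3 ≡ 117 (mod 398)
51^6 ≡ 157 (mod 398)
51^9 ≡ 61 (mod 398)
51^11 ≡ 257 (mod 398)
51^18 ≡ 139 (mod 398)
51^22 ≡ 379 (mod 398)
51^33 ≡ 291 (mod 398)
51^66 ≡ 305 (mod 398)
51^99 ≡ 1 (mod 398) ✓
Therefore the multiplicative order of 51 modulo 398 is 99.

99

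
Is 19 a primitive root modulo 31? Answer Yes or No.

No

φ(31) = 31 − 1 = 30 = 2 · 3 · 5.
An element g generates (Z/31Z)^× iff g^(30/q) ≢ 1 (mod 31) for each prime q ∈ {2, 3, 5}.
19^15 ≡ 1 (mod 31)  [q = 2: ≡ 1 ✗]
19^10 ≡ 25 (mod 31)  [q = 3: ≢ 1 ✓]
19^6 ≡ 2 (mod 31)  [q = 5: ≢ 1 ✓]
The check at q = 2 fails, so 19 generates a proper subgroup.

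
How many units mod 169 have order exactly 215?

φ(169) = φ(13^2) = 13·(13−1) = 156 = 2^2 · 3 · 13.
Since (Z/169Z)^× is cyclic of order 156, the number of elements of order d is φ(d) when d | 156 and 0 otherwise.
Here 156 is not a multiple of 215, so there are no elements of order 215.

0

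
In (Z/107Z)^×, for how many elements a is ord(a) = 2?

φ(107) = 107 − 1 = 106 = 2 · 53.
Since (Z/107Z)^× is cyclic of order 106, the number of elements of order d is φ(d) when d | 106 and 0 otherwise.
2 | 106, and φ(2) = 2 − 1 = 1.

1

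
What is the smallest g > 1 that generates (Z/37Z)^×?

2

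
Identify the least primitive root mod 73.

φ(73) = 73 − 1 = 72 = 2^3 · 3^2.
Test candidates g = 2, 3, … against the prime factors q ∈ {2, 3} of φ(73): g is a generator iff g^(72/q) ≢ 1 for every such q.
g = 2: 2^36 ≡ 1 — hits 1, so not a primitive root.
g = 3: 3^36 ≡ 1 — hits 1, so not a primitive root.
g = 4: 4^36 ≡ 1 — hits 1, so not a primitive root.
g = 5: 5^36 ≡ 72; 5^24 ≡ 8 — none is 1, so 5 is a primitive root.
Hence the least primitive root of 73 is 5.

5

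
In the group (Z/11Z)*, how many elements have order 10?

φ(11) = 11 − 1 = 10 = 2 · 5.
In a cyclic group of order 10, there are φ(d) elements of order d for each divisor d of 10, and zero for non-divisors.
10 = 2 · 5 divides 10, and φ(10) = 4.

4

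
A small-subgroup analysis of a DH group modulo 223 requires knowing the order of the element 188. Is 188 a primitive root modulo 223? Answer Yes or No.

φ(223) = 223 − 1 = 222 = 2 · 3 · 37.
188 is a primitive root mod 223 iff 188^(φ(223)/q) ≢ 1 for every prime q | φ(223), i.e. q ∈ {2, 3, 37}.
188^111 ≡ 1 (mod 223)  [q = 2: ≡ 1 ✗]
188^74 ≡ 39 (mod 223)  [q = 3: ≢ 1 ✓]
188^6 ≡ 136 (mod 223)  [q = 37: ≢ 1 ✓]
Since 188^111 ≡ 1, the order of 188 divides 111 < 222, so 188 is not a primitive root.

No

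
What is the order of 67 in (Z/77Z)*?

3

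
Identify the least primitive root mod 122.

φ(122) = φ(2)·φ(61) = 1·60 = 60 = 2^2 · 3 · 5.
g is a primitive root iff g^(60/q) ≢ 1 (mod 122) for each prime q ∈ {2, 3, 5}.
g = 2: gcd(2, 122) = 2 > 1, not a unit — skip.
g = 3: 3^30 ≡ 1 — hits 1, so not a primitive root.
g = 4: gcd(4, 122) = 2 > 1, not a unit — skip.
g = 5: 5^30 ≡ 1 — hits 1, so not a primitive root.
g = 6: gcd(6, 122) = 2 > 1, not a unit — skip.
g = 7: 7^30 ≡ 121; 7^20 ≡ 47; 7^12 ≡ 95 — none is 1, so 7 is a primitive root.
The smallest primitive root modulo 122 is 7.

7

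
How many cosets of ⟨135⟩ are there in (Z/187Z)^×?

16

By Lagrange's theorem, ord_187(135) divides φ(187) = φ(11·17) = (11−1)·(17−1) = 10·16 = 160 = 2^5 · 5.
Divisors of 160: 1, 2, 4, 5, 8, 10, 16, 20, 32, 40, 80, 160.
Test each divisor d:
135^1 ≡ 135
135^2 ≡ 86
135^4 ≡ 103
135^5 ≡ 67
135^8 ≡ 137
135^10 ≡ 1
Thus |⟨135⟩| = ord(135) = 10.
[(Z/187Z)^× : ⟨135⟩] = 160/10 = 16.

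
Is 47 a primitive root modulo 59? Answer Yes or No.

Yes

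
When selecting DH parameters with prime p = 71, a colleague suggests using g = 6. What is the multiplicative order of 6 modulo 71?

35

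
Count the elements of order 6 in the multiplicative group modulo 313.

2

φ(313) = 313 − 1 = 312 = 2^3 · 3 · 13.
(Z/313Z)^× is cyclic (|G| = 312); a cyclic group of order m has exactly φ(d) elements of each order d | m, and none otherwise.
6 = 2 · 3 divides 312, and φ(6) = 2.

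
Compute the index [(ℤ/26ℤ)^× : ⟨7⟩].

1

ord(7) | φ(26) = φ(2)·φ(13) = 1·12 = 12 = 2^2 · 3.
Divisors of 12: 1, 2, 3, 4, 6, 12.
Test each divisor d:
7^1 ≡ 7 (mod 26)
7^2 ≡ 23 (mod 26)
7^3 ≡ 5 (mod 26)
7^4 ≡ 9 (mod 26)
7^6 ≡ 25 (mod 26)
7^12 ≡ 1 (mod 26) ✓
The order of 7 is 12, so the subgroup it generates has 12 elements.
The index is φ(26) / ord(7) = 12 / 12 = 1.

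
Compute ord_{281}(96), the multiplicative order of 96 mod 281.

280

The order of 96 must divide φ(281) = 281 − 1 = 280 = 2^3 · 5 · 7.
Divisors of 280: 1, 2, 4, 5, 7, 8, 10, 14, 20, 28, 35, 40, 56, 70, 140, 280.
Test each divisor d:
96^1 ≡ 96 (mod 281)
96^2 ≡ 224 (mod 281)
96^4 ≡ 158 (mod 281)
96^5 ≡ 275 (mod 281)
96^7 ≡ 61 (mod 281)
96^8 ≡ 236 (mod 281)
96^10 ≡ 36 (mod 281)
96^14 ≡ 68 (mod 281)
96^20 ≡ 172 (mod 281)
96^28 ≡ 128 (mod 281)
96^35 ≡ 221 (mod 281)
96^40 ≡ 79 (mod 281)
96^56 ≡ 86 (mod 281)
96^70 ≡ 228 (mod 281)
96^140 ≡ 280 (mod 281)
96^280 ≡ 1 (mod 281) ✓
So ord_281(96) = 280.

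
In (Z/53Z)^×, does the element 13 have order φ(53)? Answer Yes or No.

No

φ(53) = 53 − 1 = 52 = 2^2 · 13.
An element g generates (Z/53Z)^× iff g^(52/q) ≢ 1 (mod 53) for each prime q ∈ {2, 13}.
13^26 ≡ 1 (mod 53)  [q = 2: ≡ 1 ✗]
13^4 ≡ 47 (mod 53)  [q = 13: ≢ 1 ✓]
The check at q = 2 fails, so 13 generates a proper subgroup.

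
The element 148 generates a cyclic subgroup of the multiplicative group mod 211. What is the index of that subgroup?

Since 148 ∈ (Z/211Z)^×, its order divides φ(211) = 211 − 1 = 210 = 2 · 3 · 5 · 7.
Divisors of 210: 1, 2, 3, 5, 6, 7, 10, 14, 15, 21, 30, 35, 42, 70, 105, 210.
Compute 148^d (mod 211) for the divisors d until we hit 1:
148^1 ≡ 148
148^2 ≡ 171
148^3 ≡ 199
148^5 ≡ 58
148^6 ≡ 144
148^7 ≡ 1
The order of 148 is 7, so the subgroup it generates has 7 elements.
[(Z/211Z)^× : ⟨148⟩] = 210/7 = 30.

30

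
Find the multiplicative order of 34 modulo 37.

Since 34 ∈ (Z/37Z)^×, its order divides φ(37) = 37 − 1 = 36 = 2^2 · 3^2.
Divisors of 36: 1, 2, 3, 4, 6, 9, 12, 18, 36.
Evaluate successive powers at the divisors of 36:
34^1 ≡ 34
34^2 ≡ 9
34^3 ≡ 10
34^4 ≡ 7
34^6 ≡ 26
34^9 ≡ 1
So ord_37(34) = 9.

9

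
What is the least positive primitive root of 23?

5

φ(23) = 23 − 1 = 22 = 2 · 11.
g is a primitive root iff g^(22/q) ≢ 1 (mod 23) for each prime q ∈ {2, 11}.
g = 2: 2^11 ≡ 1 — hits 1, so not a primitive root.
g = 3: 3^11 ≡ 1 — hits 1, so not a primitive root.
g = 4: 4^11 ≡ 1 — hits 1, so not a primitive root.
g = 5: 5^11 ≡ 22; 5^2 ≡ 2 — none is 1, so 5 is a primitive root.
Hence the least primitive root of 23 is 5.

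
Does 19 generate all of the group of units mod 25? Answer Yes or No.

No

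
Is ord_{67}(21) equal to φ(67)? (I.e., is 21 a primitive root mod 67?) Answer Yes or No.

No

φ(67) = 67 − 1 = 66 = 2 · 3 · 11.
It suffices to check that the order of 21 is not a proper divisor of 66: compute 21^(66/q) for q ∈ {2, 3, 11}.
21^33 ≡ 1 (mod 67)  [q = 2: ≡ 1 ✗]
21^22 ≡ 29 (mod 67)  [q = 3: ≢ 1 ✓]
21^6 ≡ 24 (mod 67)  [q = 11: ≢ 1 ✓]
21^33 ≡ 1 shows ord(21) | 33, strictly less than φ(67); not a primitive root.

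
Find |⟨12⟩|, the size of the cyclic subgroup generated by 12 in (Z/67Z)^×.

Since 12 ∈ (Z/67Z)^×, its order divides φ(67) = 67 − 1 = 66 = 2 · 3 · 11.
Divisors of 66: 1, 2, 3, 6, 11, 22, 33, 66.
Test each divisor d:
12^1 ≡ 12
12^2 ≡ 10
12^3 ≡ 53
12^6 ≡ 62
12^11 ≡ 30
12^22 ≡ 29
12^33 ≡ 66
12^66 ≡ 1
The smallest such exponent is 66, so the order of 12 is 66.

66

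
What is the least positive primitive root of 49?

φ(49) = φ(7^2) = 7·(7−1) = 42 = 2 · 3 · 7.
g is a primitive root iff g^(42/q) ≢ 1 (mod 49) for each prime q ∈ {2, 3, 7}.
g = 2: 2^21 ≡ 1 — hits 1, so not a primitive root.
g = 3: 3^21 ≡ 48; 3^14 ≡ 30; 3^6 ≡ 43 — none is 1, so 3 is a primitive root.
So 3 is the smallest generator of (Z/49Z)^×.

3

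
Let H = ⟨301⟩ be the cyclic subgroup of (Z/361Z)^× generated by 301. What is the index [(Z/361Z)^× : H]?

2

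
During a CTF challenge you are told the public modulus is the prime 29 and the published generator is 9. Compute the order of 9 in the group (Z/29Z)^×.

14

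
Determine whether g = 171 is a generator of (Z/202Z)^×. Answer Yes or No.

No

φ(202) = φ(2)·φ(101) = 1·100 = 100 = 2^2 · 5^2.
Test 171^(100/q) mod 202 for each prime factor q of 100:
171^50 ≡ 1 (mod 202)  [q = 2: ≡ 1 ✗]
171^20 ≡ 185 (mod 202)  [q = 5: ≢ 1 ✓]
171^50 ≡ 1 shows ord(171) | 50, strictly less than φ(202); not a primitive root.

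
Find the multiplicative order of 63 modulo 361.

171

By Lagrange's theorem, ord_361(63) divides φ(361) = φ(19^2) = 19·(19−1) = 342 = 2 · 3^2 · 19.
Divisors of 342: 1, 2, 3, 6, 9, 18, 19, 38, 57, 114, 171, 342.
Compute 63^d (mod 361) for the divisors d until we hit 1:
63^1 ≡ 63
63^2 ≡ 359
63^3 ≡ 235
63^6 ≡ 353
63^9 ≡ 286
63^18 ≡ 210
63^19 ≡ 234
63^38 ≡ 245
63^57 ≡ 292
63^114 ≡ 68
63^171 ≡ 1
So ord_361(63) = 171.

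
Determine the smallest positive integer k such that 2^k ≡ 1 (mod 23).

By Lagrange's theorem, ord_23(2) divides φ(23) = 23 − 1 = 22 = 2 · 11.
Divisors of 22: 1, 2, 11, 22.
Test each divisor d:
2^1 ≡ 2
2^2 ≡ 4
2^11 ≡ 1
Hence ord(2) = 11.

11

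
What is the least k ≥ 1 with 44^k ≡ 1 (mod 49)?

By Lagrange's theorem, ord_49(44) divides φ(49) = φ(7^2) = 7·(7−1) = 42 = 2 · 3 · 7.
Divisors of 42: 1, 2, 3, 6, 7, 14, 21, 42.
Evaluate successive powers at the divisors of 42:
44^1 ≡ 44 (mod 49)
44^2 ≡ 25 (mod 49)
44^3 ≡ 22 (mod 49)
44^6 ≡ 43 (mod 49)
44^7 ≡ 30 (mod 49)
44^14 ≡ 18 (mod 49)
44^21 ≡ 1 (mod 49) ✓
Therefore the multiplicative order of 44 modulo 49 is 21.

21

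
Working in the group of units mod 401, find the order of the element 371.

16

By Lagrange's theorem, ord_401(371) divides φ(401) = 401 − 1 = 400 = 2^4 · 5^2.
Divisors of 400: 1, 2, 4, 5, 8, 10, 16, 20, 25, 40, 50, 80, 100, 200, 400.
Compute 371^d (mod 401) for the divisors d until we hit 1:
371^1 ≡ 371 (mod 401)
371^2 ≡ 98 (mod 401)
371^4 ≡ 381 (mod 401)
371^5 ≡ 199 (mod 401)
371^8 ≡ 400 (mod 401)
371^10 ≡ 303 (mod 401)
371^16 ≡ 1 (mod 401) ✓
Hence ord(371) = 16.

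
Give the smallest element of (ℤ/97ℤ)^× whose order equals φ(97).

5

φ(97) = 97 − 1 = 96 = 2^5 · 3.
Test candidates g = 2, 3, … against the prime factors q ∈ {2, 3} of φ(97): g is a generator iff g^(96/q) ≢ 1 for every such q.
g = 2: 2^48 ≡ 1 — hits 1, so not a primitive root.
g = 3: 3^48 ≡ 1 — hits 1, so not a primitive root.
g = 4: 4^48 ≡ 1 — hits 1, so not a primitive root.
g = 5: 5^48 ≡ 96; 5^32 ≡ 35 — none is 1, so 5 is a primitive root.
The smallest primitive root modulo 97 is 5.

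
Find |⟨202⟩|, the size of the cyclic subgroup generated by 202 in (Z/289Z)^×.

136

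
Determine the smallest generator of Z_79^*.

φ(79) = 79 − 1 = 78 = 2 · 3 · 13.
Test candidates g = 2, 3, … against the prime factors q ∈ {2, 3, 13} of φ(79): g is a generator iff g^(78/q) ≢ 1 for every such q.
g = 2: 2^39 ≡ 1 — hits 1, so not a primitive root.
g = 3: 3^39 ≡ 78; 3^26 ≡ 23; 3^6 ≡ 18 — none is 1, so 3 is a primitive root.
So 3 is the smallest generator of (Z/79Z)^×.

3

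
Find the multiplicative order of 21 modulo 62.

ord(21) | φ(62) = φ(2)·φ(31) = 1·30 = 30 = 2 · 3 · 5.
Divisors of 30: 1, 2, 3, 5, 6, 10, 15, 30.
Check 21^d mod 62 for each divisor in increasing order:
21^1 ≡ 21 (mod 62)
21^2 ≡ 7 (mod 62)
21^3 ≡ 23 (mod 62)
21^5 ≡ 37 (mod 62)
21^6 ≡ 33 (mod 62)
21^10 ≡ 5 (mod 62)
21^15 ≡ 61 (mod 62)
21^30 ≡ 1 (mod 62) ✓
The smallest such exponent is 30, so the order of 21 is 30.

30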